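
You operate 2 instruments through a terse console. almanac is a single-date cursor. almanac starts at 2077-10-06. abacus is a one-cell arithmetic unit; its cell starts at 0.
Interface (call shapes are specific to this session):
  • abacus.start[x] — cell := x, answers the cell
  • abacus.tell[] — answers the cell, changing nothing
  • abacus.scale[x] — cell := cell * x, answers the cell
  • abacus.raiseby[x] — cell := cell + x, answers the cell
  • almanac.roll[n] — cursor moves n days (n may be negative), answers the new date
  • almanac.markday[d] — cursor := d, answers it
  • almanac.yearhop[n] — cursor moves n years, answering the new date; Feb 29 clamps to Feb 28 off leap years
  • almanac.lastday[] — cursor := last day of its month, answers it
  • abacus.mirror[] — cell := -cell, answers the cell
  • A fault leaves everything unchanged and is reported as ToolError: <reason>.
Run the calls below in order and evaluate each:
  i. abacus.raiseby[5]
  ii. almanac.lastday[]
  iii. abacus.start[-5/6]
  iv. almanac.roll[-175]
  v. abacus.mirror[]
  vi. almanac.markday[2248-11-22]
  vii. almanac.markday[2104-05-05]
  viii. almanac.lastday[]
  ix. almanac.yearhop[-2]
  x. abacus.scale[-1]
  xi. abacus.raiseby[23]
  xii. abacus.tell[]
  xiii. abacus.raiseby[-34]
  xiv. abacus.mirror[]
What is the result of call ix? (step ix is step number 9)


I invoke raiseby passing x='5', which returns 5.
I try lastday(): 2077-10-31.
Then start passing x='-5/6', and get -5/6.
I use roll passing n='-175', which returns 2077-05-09.
I invoke mirror, giving 5/6.
Next I call markday passing d='2248-11-22', and observe 2248-11-22.
I invoke markday passing d='2104-05-05': 2104-05-05.
Invoking lastday(), yielding 2104-05-31.
Calling yearhop passing n='-2', which returns 2102-05-31.
I try scale passing x='-1', → -5/6.
Using raiseby passing x='23', and see 133/6.
Next I call tell, which returns 133/6.
Now I run raiseby passing x='-34', and get -71/6.
Invoking mirror, yielding 71/6.

Answer: 2102-05-31


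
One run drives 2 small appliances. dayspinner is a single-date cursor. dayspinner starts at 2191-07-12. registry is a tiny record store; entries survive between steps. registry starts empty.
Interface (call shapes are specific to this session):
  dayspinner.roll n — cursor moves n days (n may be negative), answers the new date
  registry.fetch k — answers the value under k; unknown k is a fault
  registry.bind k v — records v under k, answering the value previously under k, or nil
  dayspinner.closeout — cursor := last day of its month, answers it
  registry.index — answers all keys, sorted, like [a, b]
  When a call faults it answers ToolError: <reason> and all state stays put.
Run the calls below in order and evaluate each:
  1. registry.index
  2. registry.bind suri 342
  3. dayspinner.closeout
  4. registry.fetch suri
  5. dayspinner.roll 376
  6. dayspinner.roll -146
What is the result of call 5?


Answer: 2192-08-10

Derivation:
-- 1. registry.index() -> []
-- 2. registry.bind(k→suri, v→342) -> nil
-- 3. dayspinner.closeout() -> 2191-07-31
-- 4. registry.fetch(k→suri) -> 342
-- 5. dayspinner.roll(n→376) -> 2192-08-10
-- 6. dayspinner.roll(n→-146) -> 2192-03-17


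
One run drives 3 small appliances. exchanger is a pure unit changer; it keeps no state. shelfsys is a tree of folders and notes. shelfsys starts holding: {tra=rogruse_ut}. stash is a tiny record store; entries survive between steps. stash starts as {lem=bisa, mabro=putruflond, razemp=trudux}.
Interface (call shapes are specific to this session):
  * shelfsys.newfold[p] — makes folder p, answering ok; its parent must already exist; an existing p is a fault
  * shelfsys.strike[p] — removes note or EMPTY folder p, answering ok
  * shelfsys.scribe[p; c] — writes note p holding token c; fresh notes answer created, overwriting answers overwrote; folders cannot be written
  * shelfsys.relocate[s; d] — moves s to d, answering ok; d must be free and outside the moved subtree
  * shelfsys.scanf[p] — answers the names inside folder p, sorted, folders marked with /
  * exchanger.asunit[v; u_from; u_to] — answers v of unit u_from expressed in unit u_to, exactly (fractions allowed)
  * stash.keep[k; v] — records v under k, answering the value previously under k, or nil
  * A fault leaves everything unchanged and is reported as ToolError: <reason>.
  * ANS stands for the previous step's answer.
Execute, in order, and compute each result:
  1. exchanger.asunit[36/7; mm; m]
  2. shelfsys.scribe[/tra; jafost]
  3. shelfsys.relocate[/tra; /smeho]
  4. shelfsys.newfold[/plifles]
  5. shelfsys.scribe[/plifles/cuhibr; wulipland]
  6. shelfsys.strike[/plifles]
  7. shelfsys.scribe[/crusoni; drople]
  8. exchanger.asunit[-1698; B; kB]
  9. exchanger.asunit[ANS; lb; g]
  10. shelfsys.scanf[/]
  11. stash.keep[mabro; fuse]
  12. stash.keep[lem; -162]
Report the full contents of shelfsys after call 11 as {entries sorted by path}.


I call exchanger.asunit on 36/7, mm, m: 9/1750.
Now I run shelfsys.scribe on /tra, jafost: overwrote.
I run shelfsys.relocate on /tra, /smeho, which returns ok.
Now I run shelfsys.newfold on /plifles, and observe ok.
I invoke shelfsys.scribe on /plifles/cuhibr, wulipland, and see created.
Calling shelfsys.strike on /plifles, → ToolError: not empty.
I call shelfsys.scribe on /crusoni, drople, yielding created.
I invoke exchanger.asunit on -1698, B, kB, and get -849/500.
Next I call exchanger.asunit on ANS, lb, g, yielding -38509992213/50000000.
I use shelfsys.scanf on /, and see [crusoni, plifles/, smeho].
I run stash.keep on mabro, fuse, giving putruflond.
Using stash.keep on lem, -162, and see bisa.

Answer: {crusoni=drople, plifles/, plifles/cuhibr=wulipland, smeho=jafost}


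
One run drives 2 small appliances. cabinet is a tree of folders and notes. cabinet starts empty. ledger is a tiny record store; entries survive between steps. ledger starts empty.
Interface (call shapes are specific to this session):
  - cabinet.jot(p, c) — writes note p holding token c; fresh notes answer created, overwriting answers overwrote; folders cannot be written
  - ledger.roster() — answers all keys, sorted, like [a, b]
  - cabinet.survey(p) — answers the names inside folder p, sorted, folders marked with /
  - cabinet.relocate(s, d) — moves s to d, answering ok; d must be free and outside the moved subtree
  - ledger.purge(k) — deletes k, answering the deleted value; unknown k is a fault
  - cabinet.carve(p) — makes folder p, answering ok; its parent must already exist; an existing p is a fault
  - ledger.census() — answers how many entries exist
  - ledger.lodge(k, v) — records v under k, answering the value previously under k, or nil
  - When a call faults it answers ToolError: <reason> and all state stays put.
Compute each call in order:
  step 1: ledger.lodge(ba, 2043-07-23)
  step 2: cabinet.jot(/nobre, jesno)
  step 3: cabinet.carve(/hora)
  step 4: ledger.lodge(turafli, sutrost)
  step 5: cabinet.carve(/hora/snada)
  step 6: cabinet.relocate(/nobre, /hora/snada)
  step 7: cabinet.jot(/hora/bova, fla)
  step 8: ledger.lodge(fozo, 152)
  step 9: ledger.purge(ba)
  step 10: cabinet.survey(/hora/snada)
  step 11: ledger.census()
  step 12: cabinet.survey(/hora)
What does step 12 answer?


Answer: [bova, snada/]

Derivation:
~$ ledger.lodge k→ba v→2043-07-23
= nil
~$ cabinet.jot p→/nobre c→jesno
= created
~$ cabinet.carve p→/hora
= ok
~$ ledger.lodge k→turafli v→sutrost
= nil
~$ cabinet.carve p→/hora/snada
= ok
~$ cabinet.relocate s→/nobre d→/hora/snada
= ToolError: exists
~$ cabinet.jot p→/hora/bova c→fla
= created
~$ ledger.lodge k→fozo v→152
= nil
~$ ledger.purge k→ba
= 2043-07-23
~$ cabinet.survey p→/hora/snada
= []
~$ ledger.census
= 2
~$ cabinet.survey p→/hora
= [bova, snada/]


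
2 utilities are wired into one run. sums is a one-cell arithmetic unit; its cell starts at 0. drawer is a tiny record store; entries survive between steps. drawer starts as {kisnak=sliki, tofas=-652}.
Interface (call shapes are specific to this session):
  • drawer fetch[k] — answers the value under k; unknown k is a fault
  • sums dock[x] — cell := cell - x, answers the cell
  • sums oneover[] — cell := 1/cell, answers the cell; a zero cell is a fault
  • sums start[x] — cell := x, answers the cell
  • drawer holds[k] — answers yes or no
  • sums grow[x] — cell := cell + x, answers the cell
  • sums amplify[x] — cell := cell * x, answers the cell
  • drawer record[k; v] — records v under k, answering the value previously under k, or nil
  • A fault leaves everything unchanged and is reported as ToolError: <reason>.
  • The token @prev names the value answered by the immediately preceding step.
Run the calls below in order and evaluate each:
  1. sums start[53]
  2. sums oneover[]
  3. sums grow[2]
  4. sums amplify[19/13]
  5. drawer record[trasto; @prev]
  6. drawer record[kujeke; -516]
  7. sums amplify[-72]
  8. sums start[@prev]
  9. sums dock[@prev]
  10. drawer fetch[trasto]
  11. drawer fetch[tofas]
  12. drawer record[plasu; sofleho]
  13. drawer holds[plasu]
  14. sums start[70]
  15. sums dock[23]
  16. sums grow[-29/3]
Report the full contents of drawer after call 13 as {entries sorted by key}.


Answer: {kisnak=sliki, kujeke=-516, plasu=sofleho, tofas=-652, trasto=2033/689}

Derivation:
Invoking sums start with x: 53, and get 53.
Invoking sums oneover, → 1/53.
Then sums grow with x: 2, → 107/53.
Now I run sums amplify with x: 19/13, giving 2033/689.
I use drawer record with k: trasto, v: @prev, which returns nil.
I invoke drawer record with k: kujeke, v: -516, yielding nil.
I use sums amplify with x: -72, yielding -146376/689.
Next I call sums start with x: @prev, and get -146376/689.
I call sums dock with x: @prev: 0.
Then drawer fetch with k: trasto, and get 2033/689.
I run drawer fetch with k: tofas, and see -652.
Invoking drawer record with k: plasu, v: sofleho: nil.
I use drawer holds with k: plasu, and see yes.
Using sums start with x: 70, and get 70.
I call sums dock with x: 23, yielding 47.
Now I run sums grow with x: -29/3, and get 112/3.


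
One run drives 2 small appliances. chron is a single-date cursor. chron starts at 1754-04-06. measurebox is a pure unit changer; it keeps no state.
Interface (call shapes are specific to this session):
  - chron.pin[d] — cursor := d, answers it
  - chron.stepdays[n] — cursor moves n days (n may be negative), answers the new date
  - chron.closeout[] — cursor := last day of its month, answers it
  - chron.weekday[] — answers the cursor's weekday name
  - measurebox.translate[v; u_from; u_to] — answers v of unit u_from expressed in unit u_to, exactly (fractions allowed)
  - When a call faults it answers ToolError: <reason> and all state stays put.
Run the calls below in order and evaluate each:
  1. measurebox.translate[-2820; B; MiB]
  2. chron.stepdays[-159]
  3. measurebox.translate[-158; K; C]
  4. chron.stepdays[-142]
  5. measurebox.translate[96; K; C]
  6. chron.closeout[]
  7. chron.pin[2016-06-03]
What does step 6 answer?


==> measurebox.translate(-2820, B, MiB)
<== -705/262144
==> chron.stepdays(-159)
<== 1753-10-29
==> measurebox.translate(-158, K, C)
<== -8623/20
==> chron.stepdays(-142)
<== 1753-06-09
==> measurebox.translate(96, K, C)
<== -3543/20
==> chron.closeout()
<== 1753-06-30
==> chron.pin(2016-06-03)
<== 2016-06-03

Answer: 1753-06-30


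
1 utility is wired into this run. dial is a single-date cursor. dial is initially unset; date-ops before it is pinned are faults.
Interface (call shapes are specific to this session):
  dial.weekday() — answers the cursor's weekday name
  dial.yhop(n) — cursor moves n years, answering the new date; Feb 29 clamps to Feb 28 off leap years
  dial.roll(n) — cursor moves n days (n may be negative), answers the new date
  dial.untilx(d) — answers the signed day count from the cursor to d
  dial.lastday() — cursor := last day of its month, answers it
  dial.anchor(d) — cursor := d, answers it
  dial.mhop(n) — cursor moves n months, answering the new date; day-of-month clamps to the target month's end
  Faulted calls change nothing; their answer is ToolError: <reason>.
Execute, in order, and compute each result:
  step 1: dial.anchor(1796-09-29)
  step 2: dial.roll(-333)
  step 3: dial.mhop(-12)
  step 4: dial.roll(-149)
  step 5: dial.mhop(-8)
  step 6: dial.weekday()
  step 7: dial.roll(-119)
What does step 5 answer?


# 1. dial.anchor(d='1796-09-29') => 1796-09-29
# 2. dial.roll(n='-333') => 1795-11-01
# 3. dial.mhop(n='-12') => 1794-11-01
# 4. dial.roll(n='-149') => 1794-06-05
# 5. dial.mhop(n='-8') => 1793-10-05
# 6. dial.weekday() => Saturday
# 7. dial.roll(n='-119') => 1793-06-08

Answer: 1793-10-05


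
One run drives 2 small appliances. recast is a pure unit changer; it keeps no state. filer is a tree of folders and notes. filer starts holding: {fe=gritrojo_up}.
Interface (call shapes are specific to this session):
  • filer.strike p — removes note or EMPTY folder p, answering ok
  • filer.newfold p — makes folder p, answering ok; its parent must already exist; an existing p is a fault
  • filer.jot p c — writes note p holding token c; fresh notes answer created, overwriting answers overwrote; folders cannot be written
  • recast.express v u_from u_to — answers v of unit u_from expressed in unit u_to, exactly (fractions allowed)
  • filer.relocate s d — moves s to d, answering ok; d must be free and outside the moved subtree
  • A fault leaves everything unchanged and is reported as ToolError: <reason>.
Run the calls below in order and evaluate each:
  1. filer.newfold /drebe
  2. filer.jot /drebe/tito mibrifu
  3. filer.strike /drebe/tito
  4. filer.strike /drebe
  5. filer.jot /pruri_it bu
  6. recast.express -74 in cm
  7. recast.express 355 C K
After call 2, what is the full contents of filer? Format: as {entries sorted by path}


>>> filer.newfold p=/drebe
  ok
>>> filer.jot p=/drebe/tito c=mibrifu
  created
>>> filer.strike p=/drebe/tito
  ok
>>> filer.strike p=/drebe
  ok
>>> filer.jot p=/pruri_it c=bu
  created
>>> recast.express v=-74 u_from=in u_to=cm
  -4699/25
>>> recast.express v=355 u_from=C u_to=K
  12563/20

Answer: {drebe/, drebe/tito=mibrifu, fe=gritrojo_up}


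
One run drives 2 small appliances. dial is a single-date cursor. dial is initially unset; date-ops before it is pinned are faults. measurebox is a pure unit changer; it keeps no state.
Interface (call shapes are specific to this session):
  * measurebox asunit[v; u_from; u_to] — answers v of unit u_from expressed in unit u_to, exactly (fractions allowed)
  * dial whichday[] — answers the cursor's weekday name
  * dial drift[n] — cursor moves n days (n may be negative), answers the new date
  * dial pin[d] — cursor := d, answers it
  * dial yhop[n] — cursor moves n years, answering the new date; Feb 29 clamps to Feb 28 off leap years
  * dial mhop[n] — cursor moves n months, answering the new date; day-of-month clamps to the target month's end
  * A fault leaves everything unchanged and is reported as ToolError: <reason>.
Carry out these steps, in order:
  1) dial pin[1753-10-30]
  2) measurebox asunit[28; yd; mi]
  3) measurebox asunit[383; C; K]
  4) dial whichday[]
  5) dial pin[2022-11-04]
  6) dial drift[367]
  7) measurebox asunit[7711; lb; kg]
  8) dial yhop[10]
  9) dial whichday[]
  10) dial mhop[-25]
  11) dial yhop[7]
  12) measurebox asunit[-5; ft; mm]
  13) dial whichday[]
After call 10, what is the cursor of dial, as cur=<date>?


Answer: cur=2031-10-06

Derivation:
-> dial pin(d→1753-10-30)
<- 1753-10-30
-> measurebox asunit(v→28, u_from→yd, u_to→mi)
<- 7/440
-> measurebox asunit(v→383, u_from→C, u_to→K)
<- 13123/20
-> dial whichday()
<- Tuesday
-> dial pin(d→2022-11-04)
<- 2022-11-04
-> dial drift(n→367)
<- 2023-11-06
-> measurebox asunit(v→7711, u_from→lb, u_to→kg)
<- 349765076507/100000000
-> dial yhop(n→10)
<- 2033-11-06
-> dial whichday()
<- Sunday
-> dial mhop(n→-25)
<- 2031-10-06
-> dial yhop(n→7)
<- 2038-10-06
-> measurebox asunit(v→-5, u_from→ft, u_to→mm)
<- -1524
-> dial whichday()
<- Wednesday


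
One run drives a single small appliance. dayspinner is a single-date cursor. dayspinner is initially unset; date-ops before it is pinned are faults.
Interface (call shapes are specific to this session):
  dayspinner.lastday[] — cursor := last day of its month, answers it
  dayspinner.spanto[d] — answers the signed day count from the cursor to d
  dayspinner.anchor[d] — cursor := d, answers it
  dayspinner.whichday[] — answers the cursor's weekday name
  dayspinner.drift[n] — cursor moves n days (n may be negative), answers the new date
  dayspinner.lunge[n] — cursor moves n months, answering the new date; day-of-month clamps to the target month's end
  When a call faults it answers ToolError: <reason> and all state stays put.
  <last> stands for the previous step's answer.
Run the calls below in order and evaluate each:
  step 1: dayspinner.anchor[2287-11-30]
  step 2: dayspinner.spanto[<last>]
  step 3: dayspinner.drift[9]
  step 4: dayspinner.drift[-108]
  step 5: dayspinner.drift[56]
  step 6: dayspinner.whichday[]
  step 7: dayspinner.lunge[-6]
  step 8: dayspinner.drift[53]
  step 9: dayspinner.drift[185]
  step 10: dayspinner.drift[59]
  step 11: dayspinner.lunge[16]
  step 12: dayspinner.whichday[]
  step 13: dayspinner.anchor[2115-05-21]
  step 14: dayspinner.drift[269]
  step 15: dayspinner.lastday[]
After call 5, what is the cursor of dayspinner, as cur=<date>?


~$ dayspinner.anchor d→2287-11-30
  2287-11-30
~$ dayspinner.spanto d→<last>
  0
~$ dayspinner.drift n→9
  2287-12-09
~$ dayspinner.drift n→-108
  2287-08-23
~$ dayspinner.drift n→56
  2287-10-18
~$ dayspinner.whichday
  Tuesday
~$ dayspinner.lunge n→-6
  2287-04-18
~$ dayspinner.drift n→53
  2287-06-10
~$ dayspinner.drift n→185
  2287-12-12
~$ dayspinner.drift n→59
  2288-02-09
~$ dayspinner.lunge n→16
  2289-06-09
~$ dayspinner.whichday
  Sunday
~$ dayspinner.anchor d→2115-05-21
  2115-05-21
~$ dayspinner.drift n→269
  2116-02-14
~$ dayspinner.lastday
  2116-02-29

Answer: cur=2287-10-18


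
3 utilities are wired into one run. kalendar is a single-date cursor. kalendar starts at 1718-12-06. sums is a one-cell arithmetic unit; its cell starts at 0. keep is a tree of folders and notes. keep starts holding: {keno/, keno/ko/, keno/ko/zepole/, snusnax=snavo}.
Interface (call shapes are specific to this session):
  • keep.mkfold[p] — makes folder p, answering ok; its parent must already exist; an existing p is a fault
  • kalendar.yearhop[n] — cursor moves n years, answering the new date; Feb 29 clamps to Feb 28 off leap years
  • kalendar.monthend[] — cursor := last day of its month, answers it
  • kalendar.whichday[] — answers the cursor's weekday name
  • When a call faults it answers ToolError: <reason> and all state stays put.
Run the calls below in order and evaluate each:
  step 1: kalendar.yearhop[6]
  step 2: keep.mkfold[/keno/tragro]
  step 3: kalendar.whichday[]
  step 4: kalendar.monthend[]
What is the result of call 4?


Answer: 1724-12-31

Derivation:
>>> kalendar.yearhop n='6'
[out] 1724-12-06
>>> keep.mkfold p='/keno/tragro'
[out] ok
>>> kalendar.whichday
[out] Wednesday
>>> kalendar.monthend
[out] 1724-12-31


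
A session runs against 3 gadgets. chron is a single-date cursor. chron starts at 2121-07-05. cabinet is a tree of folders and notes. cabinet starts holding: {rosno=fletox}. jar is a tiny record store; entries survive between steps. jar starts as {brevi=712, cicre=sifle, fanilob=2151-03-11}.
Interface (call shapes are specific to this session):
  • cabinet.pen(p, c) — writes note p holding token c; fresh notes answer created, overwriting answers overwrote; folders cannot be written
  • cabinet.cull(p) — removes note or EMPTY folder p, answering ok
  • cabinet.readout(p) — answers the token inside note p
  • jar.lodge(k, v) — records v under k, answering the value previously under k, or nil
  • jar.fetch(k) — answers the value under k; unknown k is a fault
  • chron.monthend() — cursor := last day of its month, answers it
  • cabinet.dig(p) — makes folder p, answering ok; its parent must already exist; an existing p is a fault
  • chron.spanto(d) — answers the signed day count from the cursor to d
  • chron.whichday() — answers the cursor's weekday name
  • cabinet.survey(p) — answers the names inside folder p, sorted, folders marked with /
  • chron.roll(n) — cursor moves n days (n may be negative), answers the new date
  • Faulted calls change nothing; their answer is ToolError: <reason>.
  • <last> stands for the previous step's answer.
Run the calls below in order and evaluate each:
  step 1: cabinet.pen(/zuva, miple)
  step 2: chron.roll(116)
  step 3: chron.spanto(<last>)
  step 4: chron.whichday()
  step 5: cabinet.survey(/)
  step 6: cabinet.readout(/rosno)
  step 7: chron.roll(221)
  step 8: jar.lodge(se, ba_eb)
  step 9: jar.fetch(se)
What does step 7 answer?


==> pen(/zuva, miple)
<== created
==> roll(116)
<== 2121-10-29
==> spanto(<last>)
<== 0
==> whichday()
<== Wednesday
==> survey(/)
<== [rosno, zuva]
==> readout(/rosno)
<== fletox
==> roll(221)
<== 2122-06-07
==> lodge(se, ba_eb)
<== nil
==> fetch(se)
<== ba_eb

Answer: 2122-06-07


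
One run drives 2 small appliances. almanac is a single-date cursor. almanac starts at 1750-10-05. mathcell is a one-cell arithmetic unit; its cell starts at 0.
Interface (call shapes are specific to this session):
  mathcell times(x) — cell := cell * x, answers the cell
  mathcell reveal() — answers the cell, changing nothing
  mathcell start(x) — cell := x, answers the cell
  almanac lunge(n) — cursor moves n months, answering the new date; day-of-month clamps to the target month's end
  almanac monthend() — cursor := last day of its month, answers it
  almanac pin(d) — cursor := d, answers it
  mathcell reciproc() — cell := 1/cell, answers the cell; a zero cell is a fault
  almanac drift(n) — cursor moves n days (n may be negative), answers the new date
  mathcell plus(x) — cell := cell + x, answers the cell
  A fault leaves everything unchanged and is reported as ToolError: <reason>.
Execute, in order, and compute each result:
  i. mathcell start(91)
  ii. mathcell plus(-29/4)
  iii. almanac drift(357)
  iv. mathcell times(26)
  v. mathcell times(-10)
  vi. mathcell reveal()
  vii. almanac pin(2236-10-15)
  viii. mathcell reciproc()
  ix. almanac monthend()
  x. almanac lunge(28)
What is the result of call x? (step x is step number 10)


# 1. mathcell start(x→91) ~> 91
# 2. mathcell plus(x→-29/4) ~> 335/4
# 3. almanac drift(n→357) ~> 1751-09-27
# 4. mathcell times(x→26) ~> 4355/2
# 5. mathcell times(x→-10) ~> -21775
# 6. mathcell reveal() ~> -21775
# 7. almanac pin(d→2236-10-15) ~> 2236-10-15
# 8. mathcell reciproc() ~> -1/21775
# 9. almanac monthend() ~> 2236-10-31
# 10. almanac lunge(n→28) ~> 2239-02-28

Answer: 2239-02-28


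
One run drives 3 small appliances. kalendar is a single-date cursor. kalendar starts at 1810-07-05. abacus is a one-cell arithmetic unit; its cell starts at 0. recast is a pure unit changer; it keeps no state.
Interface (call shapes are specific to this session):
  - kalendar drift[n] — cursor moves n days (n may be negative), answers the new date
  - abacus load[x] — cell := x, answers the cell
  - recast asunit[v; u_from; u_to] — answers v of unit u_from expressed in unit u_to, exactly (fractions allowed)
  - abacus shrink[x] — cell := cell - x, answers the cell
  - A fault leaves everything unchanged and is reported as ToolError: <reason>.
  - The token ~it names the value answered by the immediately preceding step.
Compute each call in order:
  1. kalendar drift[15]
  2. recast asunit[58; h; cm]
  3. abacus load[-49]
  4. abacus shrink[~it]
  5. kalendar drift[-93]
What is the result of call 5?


·→ kalendar drift(n='15')
·← 1810-07-20
·→ recast asunit(v='58', u_from='h', u_to='cm')
·← ToolError: incompatible units
·→ abacus load(x='-49')
·← -49
·→ abacus shrink(x='~it')
·← 0
·→ kalendar drift(n='-93')
·← 1810-04-18

Answer: 1810-04-18


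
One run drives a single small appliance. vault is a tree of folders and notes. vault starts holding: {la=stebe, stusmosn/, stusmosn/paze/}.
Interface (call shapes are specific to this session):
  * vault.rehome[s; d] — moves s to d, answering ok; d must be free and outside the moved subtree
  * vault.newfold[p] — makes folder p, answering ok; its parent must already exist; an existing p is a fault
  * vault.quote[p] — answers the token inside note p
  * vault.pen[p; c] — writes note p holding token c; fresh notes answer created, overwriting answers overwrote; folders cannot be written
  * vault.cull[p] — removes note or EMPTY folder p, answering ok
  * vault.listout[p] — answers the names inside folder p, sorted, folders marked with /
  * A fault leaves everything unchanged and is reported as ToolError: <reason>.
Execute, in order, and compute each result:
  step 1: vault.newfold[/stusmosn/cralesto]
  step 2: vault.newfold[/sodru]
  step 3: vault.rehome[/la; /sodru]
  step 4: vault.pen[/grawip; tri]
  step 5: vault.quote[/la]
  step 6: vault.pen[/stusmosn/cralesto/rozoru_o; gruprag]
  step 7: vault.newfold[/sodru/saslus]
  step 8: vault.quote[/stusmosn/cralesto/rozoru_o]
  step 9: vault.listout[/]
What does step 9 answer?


Answer: [grawip, la, sodru/, stusmosn/]

Derivation:
Do: vault.newfold[p→/stusmosn/cralesto]
See: ok
Do: vault.newfold[p→/sodru]
See: ok
Do: vault.rehome[s→/la; d→/sodru]
See: ToolError: exists
Do: vault.pen[p→/grawip; c→tri]
See: created
Do: vault.quote[p→/la]
See: stebe
Do: vault.pen[p→/stusmosn/cralesto/rozoru_o; c→gruprag]
See: created
Do: vault.newfold[p→/sodru/saslus]
See: ok
Do: vault.quote[p→/stusmosn/cralesto/rozoru_o]
See: gruprag
Do: vault.listout[p→/]
See: [grawip, la, sodru/, stusmosn/]


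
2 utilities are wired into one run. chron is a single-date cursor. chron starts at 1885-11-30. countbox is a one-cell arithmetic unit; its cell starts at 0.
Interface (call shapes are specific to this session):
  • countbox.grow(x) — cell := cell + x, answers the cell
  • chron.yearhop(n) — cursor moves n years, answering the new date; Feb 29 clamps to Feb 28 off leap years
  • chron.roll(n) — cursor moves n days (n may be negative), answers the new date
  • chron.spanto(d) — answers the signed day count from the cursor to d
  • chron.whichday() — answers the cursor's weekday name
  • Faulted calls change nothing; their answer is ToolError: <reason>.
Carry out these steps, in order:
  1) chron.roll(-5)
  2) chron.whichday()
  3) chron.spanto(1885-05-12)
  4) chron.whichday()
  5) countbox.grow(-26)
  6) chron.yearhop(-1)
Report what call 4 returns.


% 1. roll(-5) == 1885-11-25
% 2. whichday() == Wednesday
% 3. spanto(1885-05-12) == -197
% 4. whichday() == Wednesday
% 5. grow(-26) == -26
% 6. yearhop(-1) == 1884-11-25

Answer: Wednesday


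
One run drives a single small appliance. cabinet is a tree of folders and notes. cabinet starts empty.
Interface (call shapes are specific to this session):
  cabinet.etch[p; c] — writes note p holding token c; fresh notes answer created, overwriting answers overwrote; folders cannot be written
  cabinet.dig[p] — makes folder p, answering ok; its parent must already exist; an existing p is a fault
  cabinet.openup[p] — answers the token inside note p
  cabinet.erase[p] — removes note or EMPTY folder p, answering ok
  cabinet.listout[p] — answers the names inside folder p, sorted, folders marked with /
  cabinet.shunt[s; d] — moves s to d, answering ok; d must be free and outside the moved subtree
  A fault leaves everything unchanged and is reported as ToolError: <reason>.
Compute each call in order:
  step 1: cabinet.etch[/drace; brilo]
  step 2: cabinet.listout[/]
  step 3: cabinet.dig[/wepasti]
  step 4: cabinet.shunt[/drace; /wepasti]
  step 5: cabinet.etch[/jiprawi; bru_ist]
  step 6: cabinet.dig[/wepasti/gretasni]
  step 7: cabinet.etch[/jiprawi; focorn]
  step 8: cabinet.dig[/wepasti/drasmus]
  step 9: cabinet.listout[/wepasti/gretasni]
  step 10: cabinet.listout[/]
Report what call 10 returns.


-> cabinet.etch(p='/drace', c='brilo')
<- created
-> cabinet.listout(p='/')
<- [drace]
-> cabinet.dig(p='/wepasti')
<- ok
-> cabinet.shunt(s='/drace', d='/wepasti')
<- ToolError: exists
-> cabinet.etch(p='/jiprawi', c='bru_ist')
<- created
-> cabinet.dig(p='/wepasti/gretasni')
<- ok
-> cabinet.etch(p='/jiprawi', c='focorn')
<- overwrote
-> cabinet.dig(p='/wepasti/drasmus')
<- ok
-> cabinet.listout(p='/wepasti/gretasni')
<- []
-> cabinet.listout(p='/')
<- [drace, jiprawi, wepasti/]

Answer: [drace, jiprawi, wepasti/]


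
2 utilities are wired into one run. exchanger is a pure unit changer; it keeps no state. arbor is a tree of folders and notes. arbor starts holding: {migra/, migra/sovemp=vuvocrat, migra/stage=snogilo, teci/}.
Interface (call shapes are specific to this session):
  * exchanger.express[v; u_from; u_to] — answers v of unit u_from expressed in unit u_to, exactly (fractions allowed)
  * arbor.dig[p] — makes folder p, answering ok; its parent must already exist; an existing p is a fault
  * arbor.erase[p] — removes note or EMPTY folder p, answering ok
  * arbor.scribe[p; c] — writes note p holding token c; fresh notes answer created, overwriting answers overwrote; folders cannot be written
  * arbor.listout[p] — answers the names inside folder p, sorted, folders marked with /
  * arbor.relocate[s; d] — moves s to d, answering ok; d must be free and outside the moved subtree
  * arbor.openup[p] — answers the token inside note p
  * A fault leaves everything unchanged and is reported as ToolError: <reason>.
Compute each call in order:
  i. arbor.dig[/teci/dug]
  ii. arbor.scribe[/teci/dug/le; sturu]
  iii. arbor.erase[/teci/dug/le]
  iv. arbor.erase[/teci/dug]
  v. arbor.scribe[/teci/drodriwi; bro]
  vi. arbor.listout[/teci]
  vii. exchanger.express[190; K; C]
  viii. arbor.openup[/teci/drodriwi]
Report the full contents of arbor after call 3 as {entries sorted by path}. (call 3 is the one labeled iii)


Answer: {migra/, migra/sovemp=vuvocrat, migra/stage=snogilo, teci/, teci/dug/}

Derivation:
% dig p='/teci/dug'
= ok
% scribe p='/teci/dug/le' c='sturu'
= created
% erase p='/teci/dug/le'
= ok
% erase p='/teci/dug'
= ok
% scribe p='/teci/drodriwi' c='bro'
= created
% listout p='/teci'
= [drodriwi]
% express v='190' u_from='K' u_to='C'
= -1663/20
% openup p='/teci/drodriwi'
= bro


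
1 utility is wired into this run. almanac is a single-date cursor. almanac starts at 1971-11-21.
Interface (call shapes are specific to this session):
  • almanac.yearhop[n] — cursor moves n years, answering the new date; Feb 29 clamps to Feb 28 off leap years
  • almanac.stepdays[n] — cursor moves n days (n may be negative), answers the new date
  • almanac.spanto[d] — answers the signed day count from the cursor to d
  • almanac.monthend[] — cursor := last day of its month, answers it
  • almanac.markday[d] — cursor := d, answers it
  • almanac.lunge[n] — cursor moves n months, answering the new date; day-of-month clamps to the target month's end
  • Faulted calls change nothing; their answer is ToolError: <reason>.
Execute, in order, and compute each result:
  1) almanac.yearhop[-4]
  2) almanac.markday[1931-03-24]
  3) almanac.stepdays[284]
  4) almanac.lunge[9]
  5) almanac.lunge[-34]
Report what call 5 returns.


Answer: 1929-12-02

Derivation:
Then yearhop with n=-4, yielding 1967-11-21.
I run markday with d=1931-03-24, — result: 1931-03-24.
Calling stepdays with n=284, — result: 1932-01-02.
Invoking lunge with n=9, and observe 1932-10-02.
I run lunge with n=-34, yielding 1929-12-02.


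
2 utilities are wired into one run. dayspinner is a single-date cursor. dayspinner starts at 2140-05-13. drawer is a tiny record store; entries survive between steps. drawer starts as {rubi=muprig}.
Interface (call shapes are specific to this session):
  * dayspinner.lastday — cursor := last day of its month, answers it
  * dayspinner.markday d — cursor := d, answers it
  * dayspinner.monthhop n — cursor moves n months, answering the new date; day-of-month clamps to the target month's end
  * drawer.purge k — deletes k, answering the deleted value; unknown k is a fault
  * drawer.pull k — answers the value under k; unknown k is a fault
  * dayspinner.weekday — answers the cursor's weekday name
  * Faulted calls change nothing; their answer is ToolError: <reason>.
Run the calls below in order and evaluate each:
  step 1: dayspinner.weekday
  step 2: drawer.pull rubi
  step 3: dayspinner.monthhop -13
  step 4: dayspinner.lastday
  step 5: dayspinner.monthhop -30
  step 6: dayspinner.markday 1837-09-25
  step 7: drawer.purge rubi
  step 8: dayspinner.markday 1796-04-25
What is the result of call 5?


Do: weekday[]
See: Friday
Do: pull[k=rubi]
See: muprig
Do: monthhop[n=-13]
See: 2139-04-13
Do: lastday[]
See: 2139-04-30
Do: monthhop[n=-30]
See: 2136-10-30
Do: markday[d=1837-09-25]
See: 1837-09-25
Do: purge[k=rubi]
See: muprig
Do: markday[d=1796-04-25]
See: 1796-04-25

Answer: 2136-10-30


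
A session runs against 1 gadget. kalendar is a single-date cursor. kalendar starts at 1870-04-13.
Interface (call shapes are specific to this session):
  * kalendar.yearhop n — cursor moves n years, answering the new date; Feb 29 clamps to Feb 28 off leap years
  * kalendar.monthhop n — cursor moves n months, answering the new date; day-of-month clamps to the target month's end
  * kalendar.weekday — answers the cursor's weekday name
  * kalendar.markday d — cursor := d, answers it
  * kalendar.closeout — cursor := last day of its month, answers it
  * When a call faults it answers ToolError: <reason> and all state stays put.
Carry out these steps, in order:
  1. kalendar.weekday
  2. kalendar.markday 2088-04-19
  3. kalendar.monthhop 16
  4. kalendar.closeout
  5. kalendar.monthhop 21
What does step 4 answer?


Answer: 2089-08-31

Derivation:
Act: weekday[]
Obs: Wednesday
Act: markday[2088-04-19]
Obs: 2088-04-19
Act: monthhop[16]
Obs: 2089-08-19
Act: closeout[]
Obs: 2089-08-31
Act: monthhop[21]
Obs: 2091-05-31


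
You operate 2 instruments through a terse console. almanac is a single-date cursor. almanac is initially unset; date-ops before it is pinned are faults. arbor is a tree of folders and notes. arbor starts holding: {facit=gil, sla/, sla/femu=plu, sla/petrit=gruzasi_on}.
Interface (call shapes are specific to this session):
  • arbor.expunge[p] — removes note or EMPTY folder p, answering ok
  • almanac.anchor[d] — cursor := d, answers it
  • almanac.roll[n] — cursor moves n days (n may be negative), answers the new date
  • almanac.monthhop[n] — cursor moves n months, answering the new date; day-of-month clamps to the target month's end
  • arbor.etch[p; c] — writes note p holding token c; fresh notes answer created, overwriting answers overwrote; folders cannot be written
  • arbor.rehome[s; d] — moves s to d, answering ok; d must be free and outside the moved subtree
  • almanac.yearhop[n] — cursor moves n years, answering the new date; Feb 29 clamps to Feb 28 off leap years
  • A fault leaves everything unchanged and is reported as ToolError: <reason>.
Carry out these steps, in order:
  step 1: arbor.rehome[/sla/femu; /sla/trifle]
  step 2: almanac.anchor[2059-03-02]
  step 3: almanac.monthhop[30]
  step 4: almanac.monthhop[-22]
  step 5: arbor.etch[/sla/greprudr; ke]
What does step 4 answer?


Answer: 2059-11-02

Derivation:
Act: arbor.rehome[s→/sla/femu; d→/sla/trifle]
Obs: ok
Act: almanac.anchor[d→2059-03-02]
Obs: 2059-03-02
Act: almanac.monthhop[n→30]
Obs: 2061-09-02
Act: almanac.monthhop[n→-22]
Obs: 2059-11-02
Act: arbor.etch[p→/sla/greprudr; c→ke]
Obs: created


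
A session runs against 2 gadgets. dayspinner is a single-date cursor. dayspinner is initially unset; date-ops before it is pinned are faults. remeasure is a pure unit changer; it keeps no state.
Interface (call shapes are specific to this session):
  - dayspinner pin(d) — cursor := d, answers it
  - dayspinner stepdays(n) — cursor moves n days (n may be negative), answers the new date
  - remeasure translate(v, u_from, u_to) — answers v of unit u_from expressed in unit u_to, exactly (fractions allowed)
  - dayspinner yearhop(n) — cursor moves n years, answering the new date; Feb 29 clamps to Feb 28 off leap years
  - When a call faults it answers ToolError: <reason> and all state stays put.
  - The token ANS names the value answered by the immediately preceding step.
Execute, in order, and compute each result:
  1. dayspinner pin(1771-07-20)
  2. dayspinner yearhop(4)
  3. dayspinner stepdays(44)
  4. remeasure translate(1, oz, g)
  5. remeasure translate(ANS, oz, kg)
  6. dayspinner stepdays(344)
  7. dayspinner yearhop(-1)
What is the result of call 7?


-- 1. dayspinner pin(d='1771-07-20') -> 1771-07-20
-- 2. dayspinner yearhop(n='4') -> 1775-07-20
-- 3. dayspinner stepdays(n='44') -> 1775-09-02
-- 4. remeasure translate(v='1', u_from='oz', u_to='g') -> 45359237/1600000
-- 5. remeasure translate(v='ANS', u_from='oz', u_to='kg') -> 2057460381222169/2560000000000000
-- 6. dayspinner stepdays(n='344') -> 1776-08-11
-- 7. dayspinner yearhop(n='-1') -> 1775-08-11

Answer: 1775-08-11


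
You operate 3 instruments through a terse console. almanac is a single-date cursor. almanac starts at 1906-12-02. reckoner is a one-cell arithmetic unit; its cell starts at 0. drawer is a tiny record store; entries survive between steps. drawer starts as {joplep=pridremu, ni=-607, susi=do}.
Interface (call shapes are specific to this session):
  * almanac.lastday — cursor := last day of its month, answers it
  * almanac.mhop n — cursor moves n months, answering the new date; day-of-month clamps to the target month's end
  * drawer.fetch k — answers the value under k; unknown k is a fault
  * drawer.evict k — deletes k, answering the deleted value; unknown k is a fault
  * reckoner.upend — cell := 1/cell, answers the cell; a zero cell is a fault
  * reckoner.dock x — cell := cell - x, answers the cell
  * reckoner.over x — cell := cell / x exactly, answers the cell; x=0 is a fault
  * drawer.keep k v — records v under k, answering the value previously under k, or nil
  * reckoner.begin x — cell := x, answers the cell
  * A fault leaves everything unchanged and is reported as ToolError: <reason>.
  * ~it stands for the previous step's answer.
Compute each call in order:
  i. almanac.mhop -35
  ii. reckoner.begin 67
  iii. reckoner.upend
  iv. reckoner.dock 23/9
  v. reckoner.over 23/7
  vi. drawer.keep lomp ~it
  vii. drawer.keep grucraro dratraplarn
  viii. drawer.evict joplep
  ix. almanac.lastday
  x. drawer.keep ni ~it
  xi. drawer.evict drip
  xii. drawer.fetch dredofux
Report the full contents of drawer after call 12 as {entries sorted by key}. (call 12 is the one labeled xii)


Answer: {grucraro=dratraplarn, lomp=-10724/13869, ni=1904-01-31, susi=do}

Derivation:
# almanac.mhop(n='-35') -> 1904-01-02
# reckoner.begin(x='67') -> 67
# reckoner.upend() -> 1/67
# reckoner.dock(x='23/9') -> -1532/603
# reckoner.over(x='23/7') -> -10724/13869
# drawer.keep(k='lomp', v='~it') -> nil
# drawer.keep(k='grucraro', v='dratraplarn') -> nil
# drawer.evict(k='joplep') -> pridremu
# almanac.lastday() -> 1904-01-31
# drawer.keep(k='ni', v='~it') -> -607
# drawer.evict(k='drip') -> ToolError: no such key drip
# drawer.fetch(k='dredofux') -> ToolError: no such key dredofux


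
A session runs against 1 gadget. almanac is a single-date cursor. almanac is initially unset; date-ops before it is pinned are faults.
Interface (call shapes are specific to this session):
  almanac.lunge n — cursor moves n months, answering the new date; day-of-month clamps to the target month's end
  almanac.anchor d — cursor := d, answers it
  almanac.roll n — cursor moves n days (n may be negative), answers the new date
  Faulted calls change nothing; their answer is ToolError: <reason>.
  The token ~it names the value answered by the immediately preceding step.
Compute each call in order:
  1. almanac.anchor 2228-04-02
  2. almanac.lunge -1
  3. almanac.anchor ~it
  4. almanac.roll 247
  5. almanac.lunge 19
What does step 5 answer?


Answer: 2230-06-04

Derivation:
[in] anchor d: 2228-04-02
= 2228-04-02
[in] lunge n: -1
= 2228-03-02
[in] anchor d: ~it
= 2228-03-02
[in] roll n: 247
= 2228-11-04
[in] lunge n: 19
= 2230-06-04
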